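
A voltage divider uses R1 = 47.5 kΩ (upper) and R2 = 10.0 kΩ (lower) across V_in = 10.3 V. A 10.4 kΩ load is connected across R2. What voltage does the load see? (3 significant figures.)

First combine the lower leg with the load: R2 ‖ R_L = 5.098 kΩ.
Then V_out = V_in · R2'/(R1 + R2') = 10.3 × 5.098/52.60 = 0.9983 V.
(Unloaded it would be 1.79 V; the load pulls it down.)

V_out ≈ 0.998 V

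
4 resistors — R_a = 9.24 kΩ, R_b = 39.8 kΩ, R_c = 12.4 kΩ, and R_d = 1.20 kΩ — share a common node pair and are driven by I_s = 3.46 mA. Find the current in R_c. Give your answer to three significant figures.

Total conductance ΣG = 1/9.24 + 1/39.8 + 1/12.4 + 1/1.20 = 1.047 (units of 1/kΩ).
R_c takes the fraction G_k/ΣG = 0.08065/1.047 = 0.07700, so I = 3.46 × 0.07700 = 0.2664 mA.

I ≈ 0.266 mA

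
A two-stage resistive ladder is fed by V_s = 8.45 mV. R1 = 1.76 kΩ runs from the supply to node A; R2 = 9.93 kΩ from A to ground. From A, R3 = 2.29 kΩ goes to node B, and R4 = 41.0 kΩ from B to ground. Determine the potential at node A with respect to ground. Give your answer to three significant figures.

V_A ≈ 6.94 mV

The second stage (R3 + R4 = 43.29 kΩ) loads node A in parallel with R2.
R2 ‖ (R3+R4) = 8.077 kΩ.
So V_A = 8.45 × 0.8211 = 6.938 mV.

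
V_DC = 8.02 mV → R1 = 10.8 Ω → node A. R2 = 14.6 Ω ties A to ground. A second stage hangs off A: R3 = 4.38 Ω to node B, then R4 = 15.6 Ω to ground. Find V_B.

V_B ≈ 2.75 mV

The second stage (R3 + R4 = 19.98 Ω) loads node A in parallel with R2.
R2 ‖ (R3+R4) = 8.436 Ω.
V_A = 8.02 × 8.436/(10.8 + 8.436) = 3.517 mV.
V_B = V_A × 0.7808 = 2.746 mV.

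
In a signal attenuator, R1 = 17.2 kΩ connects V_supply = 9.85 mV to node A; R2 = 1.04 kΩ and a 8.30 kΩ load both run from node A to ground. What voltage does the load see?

V_out ≈ 0.502 mV

The load sits in parallel with R2, giving an effective lower resistance R2' = R2·R_L/(R2+R_L) = 0.9242 kΩ.
Voltage divider with the loaded lower leg: V_out = 9.85 × 0.9242/(17.2 + 0.9242) = 9.85 × 0.05099 = 0.5023 mV.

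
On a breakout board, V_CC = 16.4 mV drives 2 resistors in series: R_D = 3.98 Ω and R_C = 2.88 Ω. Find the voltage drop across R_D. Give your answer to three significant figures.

Total series resistance ΣR = 3.98 + 2.88 = 6.860 Ω.
By the voltage-divider rule, V = 16.4 × 3.980/6.860 = 9.515 mV.

V ≈ 9.51 mV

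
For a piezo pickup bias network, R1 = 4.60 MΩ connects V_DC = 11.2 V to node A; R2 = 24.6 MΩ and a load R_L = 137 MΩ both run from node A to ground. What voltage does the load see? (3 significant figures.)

V_out ≈ 9.18 V

First combine the lower leg with the load: R2 ‖ R_L = 20.86 MΩ.
Then V_out = V_DC · R2'/(R1 + R2') = 11.2 × 20.86/25.46 = 9.176 V.
(Unloaded it would be 9.44 V; the load pulls it down.)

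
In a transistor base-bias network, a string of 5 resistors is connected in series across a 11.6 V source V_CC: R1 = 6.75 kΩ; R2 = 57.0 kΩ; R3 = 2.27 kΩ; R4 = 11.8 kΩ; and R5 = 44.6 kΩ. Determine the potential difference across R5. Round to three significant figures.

V ≈ 4.23 V

Series total: ΣR = 6.75 + 57.0 + 2.27 + 11.8 + 44.6 = 122.4 kΩ.
V = V_CC · R/ΣR = 11.6 × 0.3643 = 4.226 V.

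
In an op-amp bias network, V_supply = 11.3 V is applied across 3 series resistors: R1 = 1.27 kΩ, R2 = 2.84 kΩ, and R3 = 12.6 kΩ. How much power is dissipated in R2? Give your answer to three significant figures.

The common current is I = 11.3/16.71 = 0.6762 mA.
P(R2) = I²·R2 = (0.6762)² × 2.84 = 1.299 mW.

P ≈ 1.30 mW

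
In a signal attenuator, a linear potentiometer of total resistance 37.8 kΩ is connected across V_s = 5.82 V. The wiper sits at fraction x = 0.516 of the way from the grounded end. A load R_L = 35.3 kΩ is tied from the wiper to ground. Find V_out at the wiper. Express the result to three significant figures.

V_out ≈ 2.37 V

Split the track: R_lower = x·R_p = 19.50 kΩ, R_upper = (1−x)·R_p = 18.30 kΩ.
Lower segment in parallel with the load: 19.50 ‖ 35.3 = 12.56 kΩ.
Loaded-divider output: V_out = 5.82 × 0.4071 = 2.369 V.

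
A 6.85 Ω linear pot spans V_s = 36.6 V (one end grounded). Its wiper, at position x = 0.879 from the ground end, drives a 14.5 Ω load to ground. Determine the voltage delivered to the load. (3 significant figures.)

V_out ≈ 30.6 V

Split the track: R_lower = x·R_p = 6.021 Ω, R_upper = (1−x)·R_p = 0.8288 Ω.
(x·R_p) ‖ R_L = 4.254 Ω.
V_out = 36.6 × 4.254/(0.8288 + 4.254) = 30.63 V.
(Unloaded: V_out = x·V_s = 32.2 V.)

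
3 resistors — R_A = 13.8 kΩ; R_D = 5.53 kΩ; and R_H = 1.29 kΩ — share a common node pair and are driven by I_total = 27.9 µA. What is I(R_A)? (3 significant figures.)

I ≈ 1.97 µA

Conductances: ΣG = 1/13.8 + 1/5.53 + 1/1.29 = 1.028 (1/kΩ).
R_A takes the fraction G_k/ΣG = 0.07246/1.028 = 0.07046, so I = 27.9 × 0.07046 = 1.966 µA.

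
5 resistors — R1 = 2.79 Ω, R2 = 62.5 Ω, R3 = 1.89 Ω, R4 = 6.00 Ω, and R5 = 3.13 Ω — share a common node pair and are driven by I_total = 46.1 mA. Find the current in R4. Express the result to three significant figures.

I ≈ 5.53 mA

ΣG = 1/2.79 + 1/62.5 + 1/1.89 + 1/6.00 + 1/3.13 = 1.390.
R4 takes the fraction G_k/ΣG = 0.1667/1.390 = 0.1199, so I = 46.1 × 0.1199 = 5.529 mA.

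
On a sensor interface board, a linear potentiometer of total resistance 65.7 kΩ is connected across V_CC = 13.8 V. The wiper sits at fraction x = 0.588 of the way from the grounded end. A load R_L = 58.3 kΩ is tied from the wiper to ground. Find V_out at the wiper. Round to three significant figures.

V_out ≈ 6.37 V

Lower segment x·R_p = 38.63 kΩ; upper segment (1−x)·R_p = 27.07 kΩ.
Lower segment in parallel with the load: 38.63 ‖ 58.3 = 23.24 kΩ.
Then V_out = V_CC · 23.24/(27.07 + 23.24) = 6.374 V.
(Unloaded: V_out = x·V_CC = 8.11 V.)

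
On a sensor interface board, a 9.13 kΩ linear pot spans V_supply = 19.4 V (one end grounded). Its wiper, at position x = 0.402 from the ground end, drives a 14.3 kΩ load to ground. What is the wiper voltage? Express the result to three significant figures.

V_out ≈ 6.76 V

Lower segment x·R_p = 3.670 kΩ; upper segment (1−x)·R_p = 5.460 kΩ.
R_L loads the lower segment: effective lower R = 2.921 kΩ.
Then V_out = V_supply · 2.921/(5.460 + 2.921) = 6.761 V.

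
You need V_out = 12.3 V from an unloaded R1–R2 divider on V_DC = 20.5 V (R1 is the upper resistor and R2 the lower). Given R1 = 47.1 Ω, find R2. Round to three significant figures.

R2 ≈ 70.7 Ω

V_out/V_DC = R2/(R1+R2) = 0.6000.
R2 = R1 · 0.6000/(1 − 0.6000) = 70.65 Ω.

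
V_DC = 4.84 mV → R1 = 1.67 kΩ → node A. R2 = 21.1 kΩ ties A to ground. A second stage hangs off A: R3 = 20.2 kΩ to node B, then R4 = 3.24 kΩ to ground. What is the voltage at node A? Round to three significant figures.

The second stage (R3 + R4 = 23.44 kΩ) loads node A in parallel with R2.
R2 ‖ (R3+R4) = 11.10 kΩ.
First divider: V_A = V_DC · 11.10/(1.67 + 11.10) = 4.207 mV.

V_A ≈ 4.21 mV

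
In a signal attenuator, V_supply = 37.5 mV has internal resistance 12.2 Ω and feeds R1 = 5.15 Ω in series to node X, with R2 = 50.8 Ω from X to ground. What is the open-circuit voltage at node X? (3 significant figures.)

R1' = 12.2 + 5.15 = 17.35 Ω (source resistance + R1).
With X open, the divider is unloaded: V_th = 37.5 × 50.8/68.15 = 27.95 mV.

V_th ≈ 28.0 mV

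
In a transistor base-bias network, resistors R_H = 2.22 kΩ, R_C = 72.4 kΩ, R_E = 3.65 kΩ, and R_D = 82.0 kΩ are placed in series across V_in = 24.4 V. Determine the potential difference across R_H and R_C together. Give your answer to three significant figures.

V ≈ 11.4 V

Series total: ΣR = 2.22 + 72.4 + 3.65 + 82.0 = 160.3 kΩ.
R_{R_H..R_C} = 2.22 + 72.4 = 74.62 kΩ.
By the voltage-divider rule, V = 24.4 × 74.62/160.3 = 11.36 V.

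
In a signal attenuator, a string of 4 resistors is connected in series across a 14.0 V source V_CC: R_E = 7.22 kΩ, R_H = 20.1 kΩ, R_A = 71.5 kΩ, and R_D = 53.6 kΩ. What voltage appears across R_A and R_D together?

Total series resistance ΣR = 7.22 + 20.1 + 71.5 + 53.6 = 152.4 kΩ.
R_{R_A..R_D} = 71.5 + 53.6 = 125.1 kΩ.
V = V_CC · R/ΣR = 14.0 × 0.8208 = 11.49 V.

V ≈ 11.5 V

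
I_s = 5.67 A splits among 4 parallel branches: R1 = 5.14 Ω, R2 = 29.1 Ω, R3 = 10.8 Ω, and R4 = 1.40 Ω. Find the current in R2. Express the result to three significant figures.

ΣG = 1/5.14 + 1/29.1 + 1/10.8 + 1/1.40 = 1.036.
By the current-divider rule, I = I_s · G_k/ΣG = 5.67 × 0.03318 = 0.1881 A.

I ≈ 0.188 A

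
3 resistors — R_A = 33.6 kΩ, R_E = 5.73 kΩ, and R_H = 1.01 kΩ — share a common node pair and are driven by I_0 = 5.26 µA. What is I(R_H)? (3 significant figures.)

I ≈ 4.36 µA

Conductances: ΣG = 1/33.6 + 1/5.73 + 1/1.01 = 1.194 (1/kΩ).
By the current-divider rule, I = I_0 · G_k/ΣG = 5.26 × 0.8290 = 4.360 µA.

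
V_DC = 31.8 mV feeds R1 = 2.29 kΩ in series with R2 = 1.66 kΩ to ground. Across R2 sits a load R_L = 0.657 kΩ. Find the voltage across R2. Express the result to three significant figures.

V_out ≈ 5.42 mV

R2 ‖ R_L = (1.66 × 0.657)/(1.66 + 0.657) = 0.4707 kΩ.
Then V_out = V_DC · R2'/(R1 + R2') = 31.8 × 0.4707/2.761 = 5.422 mV.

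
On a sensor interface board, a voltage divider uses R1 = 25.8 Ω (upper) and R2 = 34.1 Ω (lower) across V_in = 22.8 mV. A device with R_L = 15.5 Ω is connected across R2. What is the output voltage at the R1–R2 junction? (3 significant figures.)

V_out ≈ 6.66 mV

First combine the lower leg with the load: R2 ‖ R_L = 10.66 Ω.
Then V_out = V_in · R2'/(R1 + R2') = 22.8 × 10.66/36.46 = 6.664 mV.
(Unloaded it would be 13.0 mV; the load pulls it down.)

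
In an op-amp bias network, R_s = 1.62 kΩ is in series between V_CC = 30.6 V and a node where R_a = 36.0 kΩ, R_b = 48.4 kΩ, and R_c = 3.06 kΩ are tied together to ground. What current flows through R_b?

I ≈ 0.393 mA

Parallel bank: R_p = 1/(1/36.0 + 1/48.4 + 1/3.06) = 2.665 kΩ.
V_A by voltage divider: V_A = 30.6 × 2.665/(1.62 + 2.665) = 19.03 V.
I(R_b) = V_A / R_b = 19.03/48.4 = 0.3932 mA.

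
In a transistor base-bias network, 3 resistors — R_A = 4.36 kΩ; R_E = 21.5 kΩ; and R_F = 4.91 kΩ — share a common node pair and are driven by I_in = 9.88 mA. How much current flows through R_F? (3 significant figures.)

ΣG = 1/4.36 + 1/21.5 + 1/4.91 = 0.4795.
By the current-divider rule, I = I_in · G_k/ΣG = 9.88 × 0.4247 = 4.196 mA.

I ≈ 4.20 mA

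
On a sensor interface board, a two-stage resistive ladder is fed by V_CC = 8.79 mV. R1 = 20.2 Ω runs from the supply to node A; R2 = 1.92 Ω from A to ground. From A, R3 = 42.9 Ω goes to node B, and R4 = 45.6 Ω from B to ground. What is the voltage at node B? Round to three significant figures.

Looking into the second stage from A: R3 + R4 = 88.50 Ω appears in parallel with R2.
Effective lower resistance at A: R2 ‖ 88.50 = 1.879 Ω.
So V_A = 8.79 × 0.08511 = 0.7481 mV.
Then the unloaded second divider: V_B = V_A × R4/(R3+R4) = 0.7481 × 0.5153 = 0.3855 mV.

V_B ≈ 0.385 mV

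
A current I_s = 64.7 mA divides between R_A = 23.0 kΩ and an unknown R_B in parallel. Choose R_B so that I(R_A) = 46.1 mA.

The fraction through R_A equals R_B/(R_A+R_B).
With f = 0.7125, R_B = R_A · f/(1−f) = 23.0 × 2.478 = 57.01 kΩ.

R_B ≈ 57.0 kΩ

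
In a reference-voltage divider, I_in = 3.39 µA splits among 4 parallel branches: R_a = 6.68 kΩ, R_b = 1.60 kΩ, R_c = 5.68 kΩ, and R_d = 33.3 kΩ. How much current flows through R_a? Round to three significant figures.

I ≈ 0.517 µA

Conductances: ΣG = 1/6.68 + 1/1.60 + 1/5.68 + 1/33.3 = 0.9808 (1/kΩ).
Current divider: I(R_a) = I_in · G_k/ΣG = 3.39 × (0.1497/0.9808) = 3.39 × 0.1526 = 0.5174 µA.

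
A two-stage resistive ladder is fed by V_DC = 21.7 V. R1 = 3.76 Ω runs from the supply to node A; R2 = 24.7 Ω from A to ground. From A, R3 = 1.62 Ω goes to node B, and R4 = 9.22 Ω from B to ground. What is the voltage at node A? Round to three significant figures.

V_A ≈ 14.5 V

Looking into the second stage from A: R3 + R4 = 10.84 Ω appears in parallel with R2.
Effective lower resistance at A: R2 ‖ 10.84 = 7.534 Ω.
First divider: V_A = V_DC · 7.534/(3.76 + 7.534) = 14.48 V.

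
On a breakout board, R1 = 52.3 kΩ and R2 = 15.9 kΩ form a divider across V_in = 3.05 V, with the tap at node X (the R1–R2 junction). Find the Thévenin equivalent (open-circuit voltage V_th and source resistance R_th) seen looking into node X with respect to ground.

V_th is the unloaded tap voltage: V_in · R2/(R1+R2) = 3.05 × 0.2331 = 0.7111 V.
Zeroing V_in shorts the top of R1 to ground, so R_th = R1 ‖ R2 = 12.19 kΩ.

V_th ≈ 0.711 V, R_th ≈ 12.2 kΩ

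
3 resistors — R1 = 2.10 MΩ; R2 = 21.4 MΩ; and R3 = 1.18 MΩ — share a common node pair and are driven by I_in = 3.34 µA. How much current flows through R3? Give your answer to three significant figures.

ΣG = 1/2.10 + 1/21.4 + 1/1.18 = 1.370.
By the current-divider rule, I = I_in · G_k/ΣG = 3.34 × 0.6184 = 2.065 µA.

I ≈ 2.07 µA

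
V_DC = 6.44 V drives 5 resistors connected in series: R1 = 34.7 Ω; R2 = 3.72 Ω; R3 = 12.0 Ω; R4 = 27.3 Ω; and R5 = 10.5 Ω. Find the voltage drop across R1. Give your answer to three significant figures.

V ≈ 2.53 V

ΣR = 34.7 + 3.72 + 12.0 + 27.3 + 10.5 = 88.22 Ω.
By the voltage-divider rule, V = 6.44 × 34.70/88.22 = 2.533 V.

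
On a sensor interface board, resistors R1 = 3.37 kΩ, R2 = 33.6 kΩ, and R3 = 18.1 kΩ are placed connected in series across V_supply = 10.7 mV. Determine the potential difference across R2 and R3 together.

V ≈ 10.0 mV

Total series resistance ΣR = 3.37 + 33.6 + 18.1 = 55.07 kΩ.
R_{R2..R3} = 33.6 + 18.1 = 51.70 kΩ.
By the voltage-divider rule, V = 10.7 × 51.70/55.07 = 10.05 mV.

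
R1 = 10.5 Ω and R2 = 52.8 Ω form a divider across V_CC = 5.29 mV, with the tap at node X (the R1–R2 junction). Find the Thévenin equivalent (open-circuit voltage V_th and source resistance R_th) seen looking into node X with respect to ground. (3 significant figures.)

V_th ≈ 4.41 mV, R_th ≈ 8.76 Ω

With X open, the divider is unloaded: V_th = 5.29 × 52.8/63.30 = 4.413 mV.
Zeroing V_CC shorts the top of R1 to ground, so R_th = R1 ‖ R2 = 8.758 Ω.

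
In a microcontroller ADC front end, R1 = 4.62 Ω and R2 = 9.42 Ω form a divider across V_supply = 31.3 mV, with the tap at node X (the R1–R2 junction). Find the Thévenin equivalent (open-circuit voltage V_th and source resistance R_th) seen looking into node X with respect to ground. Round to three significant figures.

V_th ≈ 21.0 mV, R_th ≈ 3.10 Ω

Open-circuit (no load on X): V_th = V_supply · R2/(R1 + R2) = 31.3 × 9.42/(4.620 + 9.42) = 21.00 mV.
With V_supply suppressed (replaced by a short), R_th = R1 ‖ R2 = (4.620 × 9.42)/(4.620 + 9.42) = 3.100 Ω.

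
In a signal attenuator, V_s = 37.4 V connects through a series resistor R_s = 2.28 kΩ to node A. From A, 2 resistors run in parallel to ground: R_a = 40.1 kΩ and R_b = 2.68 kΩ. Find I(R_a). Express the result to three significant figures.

Parallel bank: R_p = 1/(1/40.1 + 1/2.68) = 2.512 kΩ.
Node voltage V_A = V_s · R_p/(R_s + R_p) = 37.4 × 0.5242 = 19.61 V.
I(R_a) = V_A / R_a = 19.61/40.1 = 0.4889 mA.

I ≈ 0.489 mA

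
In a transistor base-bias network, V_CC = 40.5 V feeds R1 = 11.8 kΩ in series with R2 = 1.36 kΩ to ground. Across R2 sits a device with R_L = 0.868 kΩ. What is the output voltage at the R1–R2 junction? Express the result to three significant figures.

The load sits in parallel with R2, giving an effective lower resistance R2' = R2·R_L/(R2+R_L) = 0.5298 kΩ.
Then V_out = V_CC · R2'/(R1 + R2') = 40.5 × 0.5298/12.33 = 1.740 V.

V_out ≈ 1.74 V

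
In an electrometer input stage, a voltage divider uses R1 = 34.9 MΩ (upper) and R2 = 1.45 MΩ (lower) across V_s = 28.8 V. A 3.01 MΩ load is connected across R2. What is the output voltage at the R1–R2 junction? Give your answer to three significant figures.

V_out ≈ 0.786 V

First combine the lower leg with the load: R2 ‖ R_L = 0.9786 MΩ.
Then V_out = V_s · R2'/(R1 + R2') = 28.8 × 0.9786/35.88 = 0.7855 V.
(Unloaded it would be 1.15 V; the load pulls it down.)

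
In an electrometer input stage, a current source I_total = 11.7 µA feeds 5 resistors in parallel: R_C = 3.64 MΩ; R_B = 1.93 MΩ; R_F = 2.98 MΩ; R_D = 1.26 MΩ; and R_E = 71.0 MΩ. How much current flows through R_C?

I ≈ 1.66 µA

ΣG = 1/3.64 + 1/1.93 + 1/2.98 + 1/1.26 + 1/71.0 = 1.936.
By the current-divider rule, I = I_total · G_k/ΣG = 11.7 × 0.1419 = 1.660 µA.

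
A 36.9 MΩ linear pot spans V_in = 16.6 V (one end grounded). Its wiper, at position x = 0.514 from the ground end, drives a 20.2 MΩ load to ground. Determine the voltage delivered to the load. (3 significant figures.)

The pot divides into 17.93 MΩ above the wiper and 18.97 MΩ below.
(x·R_p) ‖ R_L = 9.782 MΩ.
V_out = 16.6 × 9.782/(17.93 + 9.782) = 5.859 V.

V_out ≈ 5.86 V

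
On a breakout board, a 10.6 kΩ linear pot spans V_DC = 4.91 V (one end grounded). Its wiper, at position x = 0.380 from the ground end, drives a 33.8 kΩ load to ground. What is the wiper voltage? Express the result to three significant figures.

V_out ≈ 1.74 V

Lower segment x·R_p = 4.028 kΩ; upper segment (1−x)·R_p = 6.572 kΩ.
Lower segment in parallel with the load: 4.028 ‖ 33.8 = 3.599 kΩ.
V_out = 4.91 × 3.599/(6.572 + 3.599) = 1.737 V.
(Unloaded: V_out = x·V_DC = 1.87 V.)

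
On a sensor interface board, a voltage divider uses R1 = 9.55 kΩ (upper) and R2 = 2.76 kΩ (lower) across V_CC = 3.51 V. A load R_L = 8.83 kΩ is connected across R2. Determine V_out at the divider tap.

V_out ≈ 0.633 V

First combine the lower leg with the load: R2 ‖ R_L = 2.103 kΩ.
Now apply the divider: V_out = 3.51 × 0.1805 = 0.6334 V.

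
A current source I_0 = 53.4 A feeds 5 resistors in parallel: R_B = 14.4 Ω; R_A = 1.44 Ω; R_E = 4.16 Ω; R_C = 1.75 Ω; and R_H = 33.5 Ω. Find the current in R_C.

Conductances: ΣG = 1/14.4 + 1/1.44 + 1/4.16 + 1/1.75 + 1/33.5 = 1.606 (1/Ω).
R_C takes the fraction G_k/ΣG = 0.5714/1.606 = 0.3559, so I = 53.4 × 0.3559 = 19.01 A.

I ≈ 19.0 A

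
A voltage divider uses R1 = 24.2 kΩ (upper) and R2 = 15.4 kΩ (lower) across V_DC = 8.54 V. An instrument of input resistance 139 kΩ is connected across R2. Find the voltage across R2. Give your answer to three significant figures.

V_out ≈ 3.11 V

R2 ‖ R_L = (15.4 × 139)/(15.4 + 139) = 13.86 kΩ.
Voltage divider with the loaded lower leg: V_out = 8.54 × 13.86/(24.2 + 13.86) = 8.54 × 0.3642 = 3.111 V.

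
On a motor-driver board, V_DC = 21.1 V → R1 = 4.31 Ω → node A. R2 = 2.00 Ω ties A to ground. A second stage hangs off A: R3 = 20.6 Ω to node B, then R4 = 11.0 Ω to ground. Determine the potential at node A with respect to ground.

V_A ≈ 6.41 V

Node A sees R2 in parallel with the series input of stage 2, R3 + R4 = 31.60 Ω.
R2 ‖ (R3+R4) = 1.881 Ω.
V_A = 21.1 × 1.881/(4.31 + 1.881) = 6.411 V.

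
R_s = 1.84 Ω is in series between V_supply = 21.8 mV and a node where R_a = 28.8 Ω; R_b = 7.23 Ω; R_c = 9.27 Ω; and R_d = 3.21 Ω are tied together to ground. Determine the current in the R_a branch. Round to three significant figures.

Combine the parallel branches: R_p = (1/28.8 + 1/7.23 + 1/9.27 + 1/3.21)⁻¹ = 1.688 Ω.
Node voltage V_A = V_supply · R_p/(R_s + R_p) = 21.8 × 0.4785 = 10.43 mV.
I(R_a) = V_A / R_a = 10.43/28.8 = 0.3622 mA.
(Equivalently: I_total = 6.179 mA, then current-divider fraction G_k/ΣG = 0.05861.)

I ≈ 0.362 mA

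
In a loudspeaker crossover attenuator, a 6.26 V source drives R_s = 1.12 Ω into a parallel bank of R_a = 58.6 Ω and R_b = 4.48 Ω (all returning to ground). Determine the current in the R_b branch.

I ≈ 1.10 A

Equivalent of the parallel group: R_p = 4.162 Ω.
V_A = 6.26 × 4.162/5.282 = 4.933 V.
Branch current I = V_A/R_b = 4.933/4.48 = 1.101 A.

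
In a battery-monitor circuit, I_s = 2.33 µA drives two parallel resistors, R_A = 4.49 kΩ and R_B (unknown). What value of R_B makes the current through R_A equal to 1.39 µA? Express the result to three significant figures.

R_B ≈ 6.64 kΩ

In a two-way split, I_A/I_s = R_B/(R_A + R_B).
1.39/2.33 = R_B/(R_A + R_B) → R_B = R_A · (0.5966)/(1 − 0.5966) = 4.49 × 1.479 = 6.639 kΩ.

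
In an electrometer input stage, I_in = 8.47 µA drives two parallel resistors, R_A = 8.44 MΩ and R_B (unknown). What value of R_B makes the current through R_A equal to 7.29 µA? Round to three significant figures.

The fraction through R_A equals R_B/(R_A+R_B).
7.29/8.47 = R_B/(R_A + R_B) → R_B = R_A · (0.8607)/(1 − 0.8607) = 8.44 × 6.178 = 52.14 MΩ.

R_B ≈ 52.1 MΩ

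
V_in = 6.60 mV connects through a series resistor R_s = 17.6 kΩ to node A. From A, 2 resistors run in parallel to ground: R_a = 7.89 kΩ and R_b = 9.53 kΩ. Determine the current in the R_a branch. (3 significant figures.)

Parallel bank: R_p = 1/(1/7.89 + 1/9.53) = 4.316 kΩ.
Node voltage V_A = V_in · R_p/(R_s + R_p) = 6.60 × 0.1969 = 1.300 mV.
I(R_a) = V_A / R_a = 1.300/7.89 = 0.1647 µA.
(Check via current divider: I_total = 0.3011 µA; share G_k/ΣG = 0.5471 → same result.)

I ≈ 0.165 µA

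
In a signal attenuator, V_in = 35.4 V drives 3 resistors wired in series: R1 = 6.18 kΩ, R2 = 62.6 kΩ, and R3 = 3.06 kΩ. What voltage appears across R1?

Total series resistance ΣR = 6.18 + 62.6 + 3.06 = 71.84 kΩ.
Voltage divider: V = V_in · (6.180 / 71.84) = 35.4 × 0.08602 = 3.045 V.

V ≈ 3.05 V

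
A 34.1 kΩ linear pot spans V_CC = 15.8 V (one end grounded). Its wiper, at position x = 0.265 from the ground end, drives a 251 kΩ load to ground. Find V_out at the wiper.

V_out ≈ 4.08 V

Lower segment x·R_p = 9.037 kΩ; upper segment (1−x)·R_p = 25.06 kΩ.
(x·R_p) ‖ R_L = 8.722 kΩ.
Loaded-divider output: V_out = 15.8 × 0.2582 = 4.079 V.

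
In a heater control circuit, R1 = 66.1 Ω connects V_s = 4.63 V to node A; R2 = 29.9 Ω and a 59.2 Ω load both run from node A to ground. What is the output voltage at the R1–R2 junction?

V_out ≈ 1.07 V

First combine the lower leg with the load: R2 ‖ R_L = 19.87 Ω.
Then V_out = V_s · R2'/(R1 + R2') = 4.63 × 19.87/85.97 = 1.070 V.
(Unloaded it would be 1.44 V; the load pulls it down.)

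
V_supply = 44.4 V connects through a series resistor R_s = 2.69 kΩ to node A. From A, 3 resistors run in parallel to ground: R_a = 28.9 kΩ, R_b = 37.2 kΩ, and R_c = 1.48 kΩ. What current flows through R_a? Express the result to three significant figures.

Equivalent of the parallel group: R_p = 1.357 kΩ.
Node voltage V_A = V_supply · R_p/(R_s + R_p) = 44.4 × 0.3352 = 14.88 V.
Branch current I = V_A/R_a = 14.88/28.9 = 0.5150 mA.

I ≈ 0.515 mA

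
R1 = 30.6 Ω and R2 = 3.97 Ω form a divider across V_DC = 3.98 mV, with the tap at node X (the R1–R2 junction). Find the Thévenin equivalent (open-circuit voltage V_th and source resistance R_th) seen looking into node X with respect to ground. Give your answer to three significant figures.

V_th is the unloaded tap voltage: V_DC · R2/(R1+R2) = 3.98 × 0.1148 = 0.4571 mV.
Looking into X with the source shorted: R_th = R1·R2/(R1+R2) = 30.60 × 3.97/34.57 = 3.514 Ω.

V_th ≈ 0.457 mV, R_th ≈ 3.51 Ω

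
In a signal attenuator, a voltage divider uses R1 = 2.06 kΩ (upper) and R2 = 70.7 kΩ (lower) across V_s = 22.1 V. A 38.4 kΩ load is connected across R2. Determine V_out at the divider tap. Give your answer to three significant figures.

V_out ≈ 20.4 V

The load sits in parallel with R2, giving an effective lower resistance R2' = R2·R_L/(R2+R_L) = 24.88 kΩ.
Now apply the divider: V_out = 22.1 × 0.9235 = 20.41 V.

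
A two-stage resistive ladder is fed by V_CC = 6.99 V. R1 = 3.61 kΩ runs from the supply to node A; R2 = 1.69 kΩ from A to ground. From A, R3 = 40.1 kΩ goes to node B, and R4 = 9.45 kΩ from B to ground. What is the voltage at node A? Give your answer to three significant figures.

V_A ≈ 2.18 V

Node A sees R2 in parallel with the series input of stage 2, R3 + R4 = 49.55 kΩ.
Effective lower resistance at A: R2 ‖ 49.55 = 1.634 kΩ.
So V_A = 6.99 × 0.3116 = 2.178 V.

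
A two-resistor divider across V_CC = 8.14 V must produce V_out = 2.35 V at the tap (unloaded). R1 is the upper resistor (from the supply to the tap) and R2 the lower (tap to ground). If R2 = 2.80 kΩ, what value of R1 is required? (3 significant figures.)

The divider ratio is R2/(R1+R2) = 2.35/8.14 = 0.2887.
So R1 = R2 · (V_CC/V_out − 1) = 2.80 × (8.14/2.35 − 1) = 2.80 × 2.464 = 6.899 kΩ.

R1 ≈ 6.90 kΩ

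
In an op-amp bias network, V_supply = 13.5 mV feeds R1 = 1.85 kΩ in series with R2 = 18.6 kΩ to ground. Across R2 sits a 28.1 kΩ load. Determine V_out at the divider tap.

First combine the lower leg with the load: R2 ‖ R_L = 11.19 kΩ.
Then V_out = V_supply · R2'/(R1 + R2') = 13.5 × 11.19/13.04 = 11.59 mV.

V_out ≈ 11.6 mV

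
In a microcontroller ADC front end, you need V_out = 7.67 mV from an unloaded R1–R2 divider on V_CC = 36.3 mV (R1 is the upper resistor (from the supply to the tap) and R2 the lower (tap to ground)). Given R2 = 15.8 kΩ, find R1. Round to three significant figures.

V_out/V_CC = R2/(R1+R2) = 0.2113.
R1 = R2·(1/k − 1) = 15.8 × 3.733 = 58.98 kΩ.

R1 ≈ 59.0 kΩ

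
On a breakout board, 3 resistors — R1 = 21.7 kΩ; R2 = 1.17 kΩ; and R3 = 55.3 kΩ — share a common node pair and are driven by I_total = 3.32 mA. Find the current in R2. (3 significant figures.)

I ≈ 3.09 mA

Total conductance ΣG = 1/21.7 + 1/1.17 + 1/55.3 = 0.9189 (units of 1/kΩ).
Current divider: I(R2) = I_total · G_k/ΣG = 3.32 × (0.8547/0.9189) = 3.32 × 0.9302 = 3.088 mA.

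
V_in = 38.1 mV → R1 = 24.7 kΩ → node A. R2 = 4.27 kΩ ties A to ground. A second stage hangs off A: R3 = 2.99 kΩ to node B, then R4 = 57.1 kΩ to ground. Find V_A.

The second stage (R3 + R4 = 60.09 kΩ) loads node A in parallel with R2.
R2 ‖ (R3+R4) = 3.987 kΩ.
So V_A = 38.1 × 0.1390 = 5.295 mV.

V_A ≈ 5.29 mV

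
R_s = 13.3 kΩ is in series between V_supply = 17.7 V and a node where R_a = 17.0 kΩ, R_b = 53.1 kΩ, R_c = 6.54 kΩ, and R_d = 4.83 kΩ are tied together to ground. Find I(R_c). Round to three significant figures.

I ≈ 0.397 mA

Equivalent of the parallel group: R_p = 2.285 kΩ.
V_A by voltage divider: V_A = 17.7 × 2.285/(13.3 + 2.285) = 2.595 V.
Branch current I = V_A/R_c = 2.595/6.54 = 0.3968 mA.
(Equivalently: I_total = 1.136 mA, then current-divider fraction G_k/ΣG = 0.3494.)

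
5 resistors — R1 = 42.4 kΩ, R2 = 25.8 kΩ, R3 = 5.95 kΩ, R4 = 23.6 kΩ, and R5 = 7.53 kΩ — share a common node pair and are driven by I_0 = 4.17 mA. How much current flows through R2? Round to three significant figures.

I ≈ 0.399 mA

ΣG = 1/42.4 + 1/25.8 + 1/5.95 + 1/23.6 + 1/7.53 = 0.4056.
By the current-divider rule, I = I_0 · G_k/ΣG = 4.17 × 0.09556 = 0.3985 mA.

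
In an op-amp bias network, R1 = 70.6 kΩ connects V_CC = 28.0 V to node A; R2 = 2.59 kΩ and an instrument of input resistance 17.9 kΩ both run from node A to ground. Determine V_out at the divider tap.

V_out ≈ 0.869 V

R2 ‖ R_L = (2.59 × 17.9)/(2.59 + 17.9) = 2.263 kΩ.
Then V_out = V_CC · R2'/(R1 + R2') = 28.0 × 2.263/72.86 = 0.8695 V.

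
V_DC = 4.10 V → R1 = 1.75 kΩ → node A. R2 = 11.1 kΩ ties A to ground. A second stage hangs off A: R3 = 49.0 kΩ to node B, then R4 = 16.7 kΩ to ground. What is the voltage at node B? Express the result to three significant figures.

Node A sees R2 in parallel with the series input of stage 2, R3 + R4 = 65.70 kΩ.
R2 ‖ (R3+R4) = 9.496 kΩ.
So V_A = 4.10 × 0.8444 = 3.462 V.
V_B = V_A × 0.2542 = 0.8800 V.

V_B ≈ 0.880 V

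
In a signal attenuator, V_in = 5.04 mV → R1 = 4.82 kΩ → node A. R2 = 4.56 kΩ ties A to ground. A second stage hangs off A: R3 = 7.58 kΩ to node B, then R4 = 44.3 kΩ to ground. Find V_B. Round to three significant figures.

Looking into the second stage from A: R3 + R4 = 51.88 kΩ appears in parallel with R2.
Effective lower resistance at A: R2 ‖ 51.88 = 4.192 kΩ.
V_A = 5.04 × 4.192/(4.82 + 4.192) = 2.344 mV.
Then the unloaded second divider: V_B = V_A × R4/(R3+R4) = 2.344 × 0.8539 = 2.002 mV.

V_B ≈ 2.00 mV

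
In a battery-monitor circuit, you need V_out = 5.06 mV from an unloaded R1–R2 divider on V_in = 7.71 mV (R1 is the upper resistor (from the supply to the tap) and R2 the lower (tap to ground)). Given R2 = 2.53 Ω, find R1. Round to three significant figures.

R1 ≈ 1.33 Ω

Required fraction k = V_out/V_in = 0.6563.
So R1 = R2 · (V_in/V_out − 1) = 2.53 × (7.71/5.06 − 1) = 2.53 × 0.5237 = 1.325 Ω.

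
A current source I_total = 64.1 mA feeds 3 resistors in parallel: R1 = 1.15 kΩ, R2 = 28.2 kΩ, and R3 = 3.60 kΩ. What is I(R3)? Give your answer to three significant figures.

Conductances: ΣG = 1/1.15 + 1/28.2 + 1/3.60 = 1.183 (1/kΩ).
R3 takes the fraction G_k/ΣG = 0.2778/1.183 = 0.2348, so I = 64.1 × 0.2348 = 15.05 mA.

I ≈ 15.1 mA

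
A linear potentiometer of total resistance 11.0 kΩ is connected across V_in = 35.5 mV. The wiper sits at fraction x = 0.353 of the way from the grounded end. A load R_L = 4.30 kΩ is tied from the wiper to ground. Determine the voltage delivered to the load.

V_out ≈ 7.91 mV

Split the track: R_lower = x·R_p = 3.883 kΩ, R_upper = (1−x)·R_p = 7.117 kΩ.
Lower segment in parallel with the load: 3.883 ‖ 4.30 = 2.040 kΩ.
Then V_out = V_in · 2.040/(7.117 + 2.040) = 7.910 mV.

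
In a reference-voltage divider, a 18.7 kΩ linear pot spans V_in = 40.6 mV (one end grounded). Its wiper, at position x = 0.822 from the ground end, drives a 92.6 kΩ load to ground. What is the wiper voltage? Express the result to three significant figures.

Split the track: R_lower = x·R_p = 15.37 kΩ, R_upper = (1−x)·R_p = 3.329 kΩ.
Lower segment in parallel with the load: 15.37 ‖ 92.6 = 13.18 kΩ.
Then V_out = V_in · 13.18/(3.329 + 13.18) = 32.42 mV.

V_out ≈ 32.4 mV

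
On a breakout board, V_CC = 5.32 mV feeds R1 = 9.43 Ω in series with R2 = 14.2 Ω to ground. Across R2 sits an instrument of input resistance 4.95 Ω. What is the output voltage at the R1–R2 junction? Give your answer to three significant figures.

First combine the lower leg with the load: R2 ‖ R_L = 3.670 Ω.
Voltage divider with the loaded lower leg: V_out = 5.32 × 3.670/(9.43 + 3.670) = 5.32 × 0.2802 = 1.491 mV.
(Unloaded it would be 3.20 mV; the load pulls it down.)

V_out ≈ 1.49 mV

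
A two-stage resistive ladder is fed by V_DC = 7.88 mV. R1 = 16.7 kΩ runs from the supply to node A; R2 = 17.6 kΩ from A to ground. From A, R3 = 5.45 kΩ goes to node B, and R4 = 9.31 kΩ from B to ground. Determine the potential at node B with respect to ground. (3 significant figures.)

V_B ≈ 1.61 mV

The second stage (R3 + R4 = 14.76 kΩ) loads node A in parallel with R2.
Effective lower resistance at A: R2 ‖ 14.76 = 8.028 kΩ.
First divider: V_A = V_DC · 8.028/(16.7 + 8.028) = 2.558 mV.
V_B = V_A × 0.6308 = 1.614 mV.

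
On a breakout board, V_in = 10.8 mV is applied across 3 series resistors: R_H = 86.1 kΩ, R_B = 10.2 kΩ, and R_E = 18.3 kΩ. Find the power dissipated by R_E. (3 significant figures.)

P ≈ 0.163 nW

The common current is I = 10.8/114.6 = 0.09424 µA.
P(R_E) = I²·R_E = (0.09424)² × 18.3 = 0.1625 nW.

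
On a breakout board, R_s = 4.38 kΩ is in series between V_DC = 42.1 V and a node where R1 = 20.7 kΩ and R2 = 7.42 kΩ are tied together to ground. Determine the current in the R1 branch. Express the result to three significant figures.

Combine the parallel branches: R_p = (1/20.7 + 1/7.42)⁻¹ = 5.462 kΩ.
V_A by voltage divider: V_A = 42.1 × 5.462/(4.38 + 5.462) = 23.36 V.
Branch current I = V_A/R1 = 23.36/20.7 = 1.129 mA.

I ≈ 1.13 mA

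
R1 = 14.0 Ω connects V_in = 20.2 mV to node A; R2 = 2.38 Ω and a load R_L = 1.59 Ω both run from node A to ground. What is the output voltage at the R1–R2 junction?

V_out ≈ 1.29 mV

The load sits in parallel with R2, giving an effective lower resistance R2' = R2·R_L/(R2+R_L) = 0.9532 Ω.
Then V_out = V_in · R2'/(R1 + R2') = 20.2 × 0.9532/14.95 = 1.288 mV.
(Unloaded it would be 2.94 mV; the load pulls it down.)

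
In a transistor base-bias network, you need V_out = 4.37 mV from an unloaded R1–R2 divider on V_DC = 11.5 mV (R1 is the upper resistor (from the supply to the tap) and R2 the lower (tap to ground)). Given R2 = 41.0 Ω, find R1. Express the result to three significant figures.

R1 ≈ 66.9 Ω

V_out/V_DC = R2/(R1+R2) = 0.3800.
So R1 = R2 · (V_DC/V_out − 1) = 41.0 × (11.5/4.37 − 1) = 41.0 × 1.632 = 66.89 Ω.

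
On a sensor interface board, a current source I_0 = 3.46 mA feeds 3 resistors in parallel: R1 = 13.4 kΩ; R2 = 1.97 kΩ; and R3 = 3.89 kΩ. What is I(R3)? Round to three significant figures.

Total conductance ΣG = 1/13.4 + 1/1.97 + 1/3.89 = 0.8393 (units of 1/kΩ).
R3 takes the fraction G_k/ΣG = 0.2571/0.8393 = 0.3063, so I = 3.46 × 0.3063 = 1.060 mA.

I ≈ 1.06 mA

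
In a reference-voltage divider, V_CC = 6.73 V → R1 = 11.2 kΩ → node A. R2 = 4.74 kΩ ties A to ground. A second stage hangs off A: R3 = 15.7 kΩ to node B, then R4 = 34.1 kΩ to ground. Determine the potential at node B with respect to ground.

Node A sees R2 in parallel with the series input of stage 2, R3 + R4 = 49.80 kΩ.
R2 ‖ (R3+R4) = 4.328 kΩ.
V_A = 6.73 × 4.328/(11.2 + 4.328) = 1.876 V.
V_B = V_A × 0.6847 = 1.284 V.

V_B ≈ 1.28 V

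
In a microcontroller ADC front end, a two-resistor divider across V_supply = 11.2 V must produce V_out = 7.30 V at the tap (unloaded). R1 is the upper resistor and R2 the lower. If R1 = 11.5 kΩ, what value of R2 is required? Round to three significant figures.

The divider ratio is R2/(R1+R2) = 7.30/11.2 = 0.6518.
Rearranging, R2 = R1·k/(1−k) = 11.5 × 1.872 = 21.53 kΩ.

R2 ≈ 21.5 kΩ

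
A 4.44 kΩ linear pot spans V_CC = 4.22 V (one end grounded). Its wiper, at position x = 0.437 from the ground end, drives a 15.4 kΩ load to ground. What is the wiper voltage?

V_out ≈ 1.72 V

The pot divides into 2.500 kΩ above the wiper and 1.940 kΩ below.
Lower segment in parallel with the load: 1.940 ‖ 15.4 = 1.723 kΩ.
V_out = 4.22 × 1.723/(2.500 + 1.723) = 1.722 V.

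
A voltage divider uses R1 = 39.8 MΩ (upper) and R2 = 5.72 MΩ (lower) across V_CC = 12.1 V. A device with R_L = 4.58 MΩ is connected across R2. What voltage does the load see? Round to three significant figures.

V_out ≈ 0.727 V

The load sits in parallel with R2, giving an effective lower resistance R2' = R2·R_L/(R2+R_L) = 2.543 MΩ.
Voltage divider with the loaded lower leg: V_out = 12.1 × 2.543/(39.8 + 2.543) = 12.1 × 0.06007 = 0.7268 V.
(Unloaded it would be 1.52 V; the load pulls it down.)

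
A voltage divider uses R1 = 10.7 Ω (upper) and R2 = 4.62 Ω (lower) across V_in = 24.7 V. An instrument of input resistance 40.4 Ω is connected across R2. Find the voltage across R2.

First combine the lower leg with the load: R2 ‖ R_L = 4.146 Ω.
Now apply the divider: V_out = 24.7 × 0.2793 = 6.898 V.
(Unloaded it would be 7.45 V; the load pulls it down.)

V_out ≈ 6.90 V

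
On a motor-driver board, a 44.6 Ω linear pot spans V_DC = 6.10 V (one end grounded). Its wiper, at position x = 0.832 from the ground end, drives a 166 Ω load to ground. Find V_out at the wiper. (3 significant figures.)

The pot divides into 7.493 Ω above the wiper and 37.11 Ω below.
Lower segment in parallel with the load: 37.11 ‖ 166 = 30.33 Ω.
Then V_out = V_DC · 30.33/(7.493 + 30.33) = 4.892 V.

V_out ≈ 4.89 V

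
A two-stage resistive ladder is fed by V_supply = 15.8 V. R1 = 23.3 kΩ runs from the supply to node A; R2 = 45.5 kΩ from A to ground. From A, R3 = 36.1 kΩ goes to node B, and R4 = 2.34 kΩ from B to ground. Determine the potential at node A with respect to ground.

The second stage (R3 + R4 = 38.44 kΩ) loads node A in parallel with R2.
Effective lower resistance at A: R2 ‖ 38.44 = 20.84 kΩ.
V_A = 15.8 × 20.84/(23.3 + 20.84) = 7.459 V.

V_A ≈ 7.46 V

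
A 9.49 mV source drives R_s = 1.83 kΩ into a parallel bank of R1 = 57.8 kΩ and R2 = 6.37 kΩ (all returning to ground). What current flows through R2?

I ≈ 1.13 µA

Combine the parallel branches: R_p = (1/57.8 + 1/6.37)⁻¹ = 5.738 kΩ.
V_A = 9.49 × 5.738/7.568 = 7.195 mV.
Branch current I = V_A/R2 = 7.195/6.37 = 1.130 µA.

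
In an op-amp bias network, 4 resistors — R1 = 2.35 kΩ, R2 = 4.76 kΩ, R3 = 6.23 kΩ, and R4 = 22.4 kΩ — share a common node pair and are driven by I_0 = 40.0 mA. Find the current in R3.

I ≈ 7.64 mA

ΣG = 1/2.35 + 1/4.76 + 1/6.23 + 1/22.4 = 0.8408.
By the current-divider rule, I = I_0 · G_k/ΣG = 40.0 × 0.1909 = 7.636 mA.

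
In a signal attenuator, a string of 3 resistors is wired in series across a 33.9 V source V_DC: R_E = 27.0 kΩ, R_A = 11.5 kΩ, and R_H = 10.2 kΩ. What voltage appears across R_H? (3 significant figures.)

ΣR = 27.0 + 11.5 + 10.2 = 48.70 kΩ.
V = V_DC · R/ΣR = 33.9 × 0.2094 = 7.100 V.

V ≈ 7.10 V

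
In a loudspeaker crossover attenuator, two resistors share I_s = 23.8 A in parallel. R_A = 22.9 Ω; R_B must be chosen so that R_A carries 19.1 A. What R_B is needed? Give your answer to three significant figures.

R_B ≈ 93.1 Ω

The fraction through R_A equals R_B/(R_A+R_B).
19.1/23.8 = R_B/(R_A + R_B) → R_B = R_A · (0.8025)/(1 − 0.8025) = 22.9 × 4.064 = 93.06 Ω.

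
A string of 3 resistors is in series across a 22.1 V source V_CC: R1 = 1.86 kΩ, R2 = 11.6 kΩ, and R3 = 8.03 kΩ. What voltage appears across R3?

ΣR = 1.86 + 11.6 + 8.03 = 21.49 kΩ.
V = V_CC · R/ΣR = 22.1 × 0.3737 = 8.258 V.

V ≈ 8.26 V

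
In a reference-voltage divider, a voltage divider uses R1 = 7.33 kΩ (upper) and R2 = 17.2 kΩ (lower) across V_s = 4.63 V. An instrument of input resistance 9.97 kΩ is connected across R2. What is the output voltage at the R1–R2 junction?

First combine the lower leg with the load: R2 ‖ R_L = 6.312 kΩ.
Voltage divider with the loaded lower leg: V_out = 4.63 × 6.312/(7.33 + 6.312) = 4.63 × 0.4627 = 2.142 V.
(Unloaded it would be 3.25 V; the load pulls it down.)

V_out ≈ 2.14 V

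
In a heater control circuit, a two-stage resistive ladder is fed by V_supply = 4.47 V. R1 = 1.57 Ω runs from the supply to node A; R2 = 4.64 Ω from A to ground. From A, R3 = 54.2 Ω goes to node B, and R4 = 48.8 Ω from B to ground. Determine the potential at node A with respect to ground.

Looking into the second stage from A: R3 + R4 = 103.0 Ω appears in parallel with R2.
R2 ‖ (R3+R4) = 4.440 Ω.
First divider: V_A = V_supply · 4.440/(1.57 + 4.440) = 3.302 V.

V_A ≈ 3.30 V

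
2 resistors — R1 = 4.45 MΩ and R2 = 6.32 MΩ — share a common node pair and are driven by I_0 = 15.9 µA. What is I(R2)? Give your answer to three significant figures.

With just two branches, the current splits inversely with resistance.
I(R2) = 15.9 × 4.45/(4.45 + 6.32) = 15.9 × 0.4132 = 6.570 µA.

I ≈ 6.57 µA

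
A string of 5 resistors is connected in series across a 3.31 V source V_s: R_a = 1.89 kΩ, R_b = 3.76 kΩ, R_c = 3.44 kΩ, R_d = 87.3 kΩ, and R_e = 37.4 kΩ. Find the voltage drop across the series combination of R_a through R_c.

ΣR = 1.89 + 3.76 + 3.44 + 87.3 + 37.4 = 133.8 kΩ.
R_{R_a..R_c} = 1.89 + 3.76 + 3.44 = 9.090 kΩ.
Voltage divider: V = V_s · (9.090 / 133.8) = 3.31 × 0.06794 = 0.2249 V.

V ≈ 0.225 V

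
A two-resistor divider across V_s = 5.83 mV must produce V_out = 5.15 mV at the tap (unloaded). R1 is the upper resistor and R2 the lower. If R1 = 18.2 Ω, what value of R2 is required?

R2 ≈ 138 Ω

Required fraction k = V_out/V_s = 0.8834.
R2 = R1 · 0.8834/(1 − 0.8834) = 137.8 Ω.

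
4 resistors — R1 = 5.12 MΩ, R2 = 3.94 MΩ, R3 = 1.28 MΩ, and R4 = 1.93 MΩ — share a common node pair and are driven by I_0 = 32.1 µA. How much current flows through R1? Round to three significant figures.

ΣG = 1/5.12 + 1/3.94 + 1/1.28 + 1/1.93 = 1.749.
R1 takes the fraction G_k/ΣG = 0.1953/1.749 = 0.1117, so I = 32.1 × 0.1117 = 3.586 µA.

I ≈ 3.59 µA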